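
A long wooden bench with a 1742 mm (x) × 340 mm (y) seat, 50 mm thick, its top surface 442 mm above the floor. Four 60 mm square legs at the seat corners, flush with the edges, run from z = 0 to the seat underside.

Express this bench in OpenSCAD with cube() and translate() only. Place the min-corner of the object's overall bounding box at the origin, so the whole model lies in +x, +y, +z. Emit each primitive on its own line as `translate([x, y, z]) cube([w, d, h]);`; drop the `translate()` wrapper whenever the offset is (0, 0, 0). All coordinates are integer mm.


translate([0, 0, 392]) cube([1742, 340, 50]);
cube([60, 60, 392]);
translate([0, 280, 0]) cube([60, 60, 392]);
translate([1682, 0, 0]) cube([60, 60, 392]);
translate([1682, 280, 0]) cube([60, 60, 392]);


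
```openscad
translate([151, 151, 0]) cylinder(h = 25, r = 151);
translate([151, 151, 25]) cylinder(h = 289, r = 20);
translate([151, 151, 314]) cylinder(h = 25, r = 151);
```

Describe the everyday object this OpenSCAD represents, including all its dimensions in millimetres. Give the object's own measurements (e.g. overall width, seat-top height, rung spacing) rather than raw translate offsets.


A spool: two coaxial disc flanges of radius 151 mm and thickness 25 mm, joined by a core cylinder of radius 20 mm and height 289 mm. The lower flange rests on z = 0 and the three cylinders share a vertical axis.


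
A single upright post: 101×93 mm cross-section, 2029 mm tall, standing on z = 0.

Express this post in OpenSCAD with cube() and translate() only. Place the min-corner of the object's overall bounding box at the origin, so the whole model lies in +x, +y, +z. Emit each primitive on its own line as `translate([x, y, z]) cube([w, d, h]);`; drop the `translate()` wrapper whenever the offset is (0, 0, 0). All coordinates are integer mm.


cube([101, 93, 2029]);


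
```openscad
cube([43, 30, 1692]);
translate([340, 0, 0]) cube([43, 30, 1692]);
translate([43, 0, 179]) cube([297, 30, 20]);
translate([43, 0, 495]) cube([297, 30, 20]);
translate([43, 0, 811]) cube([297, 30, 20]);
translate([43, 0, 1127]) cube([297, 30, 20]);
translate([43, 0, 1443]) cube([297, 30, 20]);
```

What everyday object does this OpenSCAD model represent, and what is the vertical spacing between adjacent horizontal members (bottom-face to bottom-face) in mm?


A ladder. The rung spacing is 316 mm.

Two tall 43×30 posts with 5 short bars between them — a ladder. Adjacent rungs sit at z = 179 and z = 495, so the spacing is 495 − 179 = 316 mm.


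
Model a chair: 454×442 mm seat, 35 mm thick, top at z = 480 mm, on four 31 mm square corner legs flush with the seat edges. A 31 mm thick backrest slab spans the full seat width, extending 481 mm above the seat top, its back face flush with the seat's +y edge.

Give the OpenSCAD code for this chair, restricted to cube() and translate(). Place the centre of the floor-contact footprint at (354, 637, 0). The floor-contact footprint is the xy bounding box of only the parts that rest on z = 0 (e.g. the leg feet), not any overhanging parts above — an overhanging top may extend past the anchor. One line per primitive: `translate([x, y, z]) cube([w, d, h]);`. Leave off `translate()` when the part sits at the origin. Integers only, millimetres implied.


// leg_h = 480 - 35 = 445
translate([127, 416, 445]) cube([454, 442, 35]);
translate([127, 416, 0]) cube([31, 31, 445]);
translate([550, 416, 0]) cube([31, 31, 445]);
translate([127, 827, 0]) cube([31, 31, 445]);
translate([550, 827, 0]) cube([31, 31, 445]);
translate([127, 827, 480]) cube([454, 31, 481]);


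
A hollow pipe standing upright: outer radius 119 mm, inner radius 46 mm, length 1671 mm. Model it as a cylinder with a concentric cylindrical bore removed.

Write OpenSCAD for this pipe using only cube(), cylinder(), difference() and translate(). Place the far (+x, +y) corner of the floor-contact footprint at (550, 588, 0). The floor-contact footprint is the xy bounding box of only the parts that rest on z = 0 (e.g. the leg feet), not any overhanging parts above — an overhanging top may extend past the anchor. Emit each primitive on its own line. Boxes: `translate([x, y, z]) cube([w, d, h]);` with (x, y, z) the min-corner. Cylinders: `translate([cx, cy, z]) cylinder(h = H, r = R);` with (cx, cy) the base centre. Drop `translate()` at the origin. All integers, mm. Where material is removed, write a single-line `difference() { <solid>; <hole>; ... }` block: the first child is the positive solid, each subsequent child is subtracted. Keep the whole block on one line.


difference() { translate([431, 469, 0]) cylinder(h = 1671, r = 119); translate([431, 469, 0]) cylinder(h = 1671, r = 46); }


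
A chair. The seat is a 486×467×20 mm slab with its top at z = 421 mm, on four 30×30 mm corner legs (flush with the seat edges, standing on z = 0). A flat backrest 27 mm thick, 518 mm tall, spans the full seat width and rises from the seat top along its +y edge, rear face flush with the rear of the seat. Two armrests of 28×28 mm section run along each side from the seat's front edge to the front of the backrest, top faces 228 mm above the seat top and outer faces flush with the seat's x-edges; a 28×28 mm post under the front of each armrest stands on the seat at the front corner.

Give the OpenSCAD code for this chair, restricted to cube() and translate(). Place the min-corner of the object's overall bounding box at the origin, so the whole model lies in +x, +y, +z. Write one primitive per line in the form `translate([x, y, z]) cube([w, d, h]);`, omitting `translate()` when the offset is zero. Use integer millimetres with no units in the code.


// leg_h = 421 - 20 = 401
// arm post h = 228 - 28 = 200
translate([0, 0, 401]) cube([486, 467, 20]);
cube([30, 30, 401]);
translate([456, 0, 0]) cube([30, 30, 401]);
translate([0, 437, 0]) cube([30, 30, 401]);
translate([456, 437, 0]) cube([30, 30, 401]);
translate([0, 440, 421]) cube([486, 27, 518]);
translate([0, 0, 621]) cube([28, 440, 28]);
translate([458, 0, 621]) cube([28, 440, 28]);
translate([0, 0, 421]) cube([28, 28, 200]);
translate([458, 0, 421]) cube([28, 28, 200]);


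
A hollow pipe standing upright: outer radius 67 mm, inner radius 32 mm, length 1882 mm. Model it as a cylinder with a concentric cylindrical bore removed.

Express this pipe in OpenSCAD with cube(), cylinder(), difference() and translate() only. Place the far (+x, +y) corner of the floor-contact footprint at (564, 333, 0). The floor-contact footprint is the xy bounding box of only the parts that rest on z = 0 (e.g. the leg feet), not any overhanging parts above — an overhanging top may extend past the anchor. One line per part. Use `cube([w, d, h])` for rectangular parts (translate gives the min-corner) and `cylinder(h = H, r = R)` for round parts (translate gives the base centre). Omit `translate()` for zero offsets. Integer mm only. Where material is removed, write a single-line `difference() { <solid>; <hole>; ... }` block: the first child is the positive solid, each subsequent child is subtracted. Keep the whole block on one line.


difference() { translate([497, 266, 0]) cylinder(h = 1882, r = 67); translate([497, 266, 0]) cylinder(h = 1882, r = 32); }


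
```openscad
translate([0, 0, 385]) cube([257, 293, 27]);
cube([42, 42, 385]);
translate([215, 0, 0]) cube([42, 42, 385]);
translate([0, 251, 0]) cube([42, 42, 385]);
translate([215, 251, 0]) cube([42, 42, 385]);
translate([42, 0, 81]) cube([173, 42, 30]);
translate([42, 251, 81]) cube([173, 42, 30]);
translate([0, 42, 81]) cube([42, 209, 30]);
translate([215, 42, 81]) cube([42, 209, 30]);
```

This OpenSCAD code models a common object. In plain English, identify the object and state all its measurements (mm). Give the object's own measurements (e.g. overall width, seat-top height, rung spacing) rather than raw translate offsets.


A simple wooden stool: a rectangular seat 257 mm (x) by 293 mm (y), 27 mm thick, top face at z = 412 mm, on four square legs, each 42×42 mm in cross-section. The legs rest on z = 0, each flush with a corner of the seat. Four stretchers, 42 mm wide and 30 mm tall, connect adjacent legs with their undersides at z = 81 mm, each running between the inner faces of the legs it joins and aligned with the legs' outer faces on the other axis.


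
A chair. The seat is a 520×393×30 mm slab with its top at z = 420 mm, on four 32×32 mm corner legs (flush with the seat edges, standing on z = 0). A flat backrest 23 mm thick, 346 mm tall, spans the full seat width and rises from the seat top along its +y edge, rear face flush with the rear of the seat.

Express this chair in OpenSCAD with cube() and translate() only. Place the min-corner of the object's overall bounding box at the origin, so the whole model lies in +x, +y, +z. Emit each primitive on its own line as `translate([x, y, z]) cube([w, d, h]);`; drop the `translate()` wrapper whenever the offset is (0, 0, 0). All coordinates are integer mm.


// leg_h = 420 - 30 = 390
translate([0, 0, 390]) cube([520, 393, 30]);
cube([32, 32, 390]);
translate([488, 0, 0]) cube([32, 32, 390]);
translate([0, 361, 0]) cube([32, 32, 390]);
translate([488, 361, 0]) cube([32, 32, 390]);
translate([0, 370, 420]) cube([520, 23, 346]);


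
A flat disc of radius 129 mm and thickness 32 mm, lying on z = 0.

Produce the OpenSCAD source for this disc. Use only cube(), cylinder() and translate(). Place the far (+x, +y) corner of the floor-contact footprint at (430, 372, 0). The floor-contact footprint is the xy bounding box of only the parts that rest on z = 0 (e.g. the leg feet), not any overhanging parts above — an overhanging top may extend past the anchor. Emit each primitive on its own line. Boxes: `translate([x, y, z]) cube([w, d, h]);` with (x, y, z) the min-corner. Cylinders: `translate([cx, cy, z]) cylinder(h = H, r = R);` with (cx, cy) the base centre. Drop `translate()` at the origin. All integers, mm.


translate([301, 243, 0]) cylinder(h = 32, r = 129);


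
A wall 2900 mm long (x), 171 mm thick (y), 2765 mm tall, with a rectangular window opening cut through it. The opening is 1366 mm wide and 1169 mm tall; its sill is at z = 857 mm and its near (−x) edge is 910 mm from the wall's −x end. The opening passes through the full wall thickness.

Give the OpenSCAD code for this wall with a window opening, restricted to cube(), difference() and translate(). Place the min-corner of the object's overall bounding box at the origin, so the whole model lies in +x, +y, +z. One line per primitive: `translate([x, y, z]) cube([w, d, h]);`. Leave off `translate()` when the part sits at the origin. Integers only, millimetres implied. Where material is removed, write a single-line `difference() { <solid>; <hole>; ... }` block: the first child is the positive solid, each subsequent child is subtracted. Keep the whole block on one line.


difference() { cube([2900, 171, 2765]); translate([910, 0, 857]) cube([1366, 171, 1169]); }


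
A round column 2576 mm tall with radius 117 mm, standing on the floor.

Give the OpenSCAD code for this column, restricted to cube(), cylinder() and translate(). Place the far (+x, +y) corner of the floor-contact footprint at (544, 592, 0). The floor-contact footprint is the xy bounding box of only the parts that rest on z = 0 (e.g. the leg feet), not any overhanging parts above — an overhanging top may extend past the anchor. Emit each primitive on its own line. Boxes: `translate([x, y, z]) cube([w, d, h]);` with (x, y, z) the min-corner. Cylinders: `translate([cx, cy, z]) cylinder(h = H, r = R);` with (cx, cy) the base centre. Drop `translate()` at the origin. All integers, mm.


translate([427, 475, 0]) cylinder(h = 2576, r = 117);


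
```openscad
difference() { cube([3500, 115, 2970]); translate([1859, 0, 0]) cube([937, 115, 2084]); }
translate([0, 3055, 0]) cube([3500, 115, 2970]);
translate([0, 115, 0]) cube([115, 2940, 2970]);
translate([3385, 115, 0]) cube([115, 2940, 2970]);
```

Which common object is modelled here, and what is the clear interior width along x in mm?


A single room. The interior width is 3270 mm.

Four walls enclosing a rectangle with a door in the front wall — a room. Outside width 3500 minus two 115 mm walls gives 3270 mm.


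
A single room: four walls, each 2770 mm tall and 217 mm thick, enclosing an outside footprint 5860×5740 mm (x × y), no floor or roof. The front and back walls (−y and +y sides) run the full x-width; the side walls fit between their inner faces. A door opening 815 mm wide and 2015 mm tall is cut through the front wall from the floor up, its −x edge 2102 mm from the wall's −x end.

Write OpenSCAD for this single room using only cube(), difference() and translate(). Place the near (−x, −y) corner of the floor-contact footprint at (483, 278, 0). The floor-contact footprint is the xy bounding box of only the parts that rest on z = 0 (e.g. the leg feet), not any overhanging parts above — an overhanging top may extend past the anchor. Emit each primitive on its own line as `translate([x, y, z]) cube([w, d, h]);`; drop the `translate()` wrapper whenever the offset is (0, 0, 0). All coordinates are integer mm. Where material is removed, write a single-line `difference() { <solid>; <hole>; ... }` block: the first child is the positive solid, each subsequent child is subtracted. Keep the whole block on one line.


difference() { translate([483, 278, 0]) cube([5860, 217, 2770]); translate([2585, 278, 0]) cube([815, 217, 2015]); }
translate([483, 5801, 0]) cube([5860, 217, 2770]);
translate([483, 495, 0]) cube([217, 5306, 2770]);
translate([6126, 495, 0]) cube([217, 5306, 2770]);


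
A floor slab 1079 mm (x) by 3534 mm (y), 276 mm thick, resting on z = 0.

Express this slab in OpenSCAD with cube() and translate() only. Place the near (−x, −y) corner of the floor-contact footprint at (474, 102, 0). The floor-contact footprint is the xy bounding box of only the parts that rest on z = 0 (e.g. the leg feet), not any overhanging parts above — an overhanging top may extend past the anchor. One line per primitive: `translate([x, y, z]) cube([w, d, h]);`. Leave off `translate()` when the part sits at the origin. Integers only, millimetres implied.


translate([474, 102, 0]) cube([1079, 3534, 276]);


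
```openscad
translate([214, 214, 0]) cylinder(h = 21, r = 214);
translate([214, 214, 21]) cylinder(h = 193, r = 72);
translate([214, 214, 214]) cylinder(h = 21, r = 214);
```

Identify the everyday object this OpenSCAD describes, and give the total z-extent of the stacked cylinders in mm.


A spool. The overall height is 235 mm.

Three coaxial cylinders, large–small–large — a spool. Two 21 mm flanges and a 193 mm core give 21 + 193 + 21 = 235 mm.


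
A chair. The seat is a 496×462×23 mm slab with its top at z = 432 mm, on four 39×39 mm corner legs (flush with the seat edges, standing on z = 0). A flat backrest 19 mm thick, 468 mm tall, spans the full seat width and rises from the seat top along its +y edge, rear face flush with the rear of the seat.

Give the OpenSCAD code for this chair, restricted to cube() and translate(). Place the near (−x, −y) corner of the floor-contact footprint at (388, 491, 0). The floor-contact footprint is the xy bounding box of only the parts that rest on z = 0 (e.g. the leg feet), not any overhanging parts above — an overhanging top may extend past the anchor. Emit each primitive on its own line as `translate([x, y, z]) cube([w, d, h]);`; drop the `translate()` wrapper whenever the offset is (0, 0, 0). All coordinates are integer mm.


// leg_h = 432 - 23 = 409
translate([388, 491, 409]) cube([496, 462, 23]);
translate([388, 491, 0]) cube([39, 39, 409]);
translate([845, 491, 0]) cube([39, 39, 409]);
translate([388, 914, 0]) cube([39, 39, 409]);
translate([845, 914, 0]) cube([39, 39, 409]);
translate([388, 934, 432]) cube([496, 19, 468]);


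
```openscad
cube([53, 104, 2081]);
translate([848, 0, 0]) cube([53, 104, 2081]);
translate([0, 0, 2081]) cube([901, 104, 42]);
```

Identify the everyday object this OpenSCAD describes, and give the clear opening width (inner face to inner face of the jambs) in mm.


A door frame. The clear opening width is 795 mm.

Two 2081 mm tall posts with a header on top — a door frame. The left jamb is 53 mm wide at x = 0; the right jamb starts at x = 848. The clear opening is 848 − 53 = 795 mm.


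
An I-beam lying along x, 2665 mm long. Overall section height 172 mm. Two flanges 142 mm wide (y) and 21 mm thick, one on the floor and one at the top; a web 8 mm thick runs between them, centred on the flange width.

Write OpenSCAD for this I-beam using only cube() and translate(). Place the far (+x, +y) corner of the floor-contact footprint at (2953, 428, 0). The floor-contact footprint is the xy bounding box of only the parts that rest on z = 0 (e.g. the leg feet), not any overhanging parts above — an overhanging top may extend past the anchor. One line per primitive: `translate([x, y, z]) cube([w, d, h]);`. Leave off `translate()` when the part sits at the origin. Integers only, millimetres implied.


translate([288, 286, 0]) cube([2665, 142, 21]);
translate([288, 353, 21]) cube([2665, 8, 130]);
translate([288, 286, 151]) cube([2665, 142, 21]);


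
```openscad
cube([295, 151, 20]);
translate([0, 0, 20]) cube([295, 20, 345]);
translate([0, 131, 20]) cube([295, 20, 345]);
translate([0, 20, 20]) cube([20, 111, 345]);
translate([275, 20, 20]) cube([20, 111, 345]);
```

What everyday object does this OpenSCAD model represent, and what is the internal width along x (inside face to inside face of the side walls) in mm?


An open box. The internal width is 255 mm.

A 295×151 base slab with four walls standing on it — an open box. The base is 295 mm wide and the walls are 20 mm thick, so the internal width is 295 − 2 × 20 = 255 mm.


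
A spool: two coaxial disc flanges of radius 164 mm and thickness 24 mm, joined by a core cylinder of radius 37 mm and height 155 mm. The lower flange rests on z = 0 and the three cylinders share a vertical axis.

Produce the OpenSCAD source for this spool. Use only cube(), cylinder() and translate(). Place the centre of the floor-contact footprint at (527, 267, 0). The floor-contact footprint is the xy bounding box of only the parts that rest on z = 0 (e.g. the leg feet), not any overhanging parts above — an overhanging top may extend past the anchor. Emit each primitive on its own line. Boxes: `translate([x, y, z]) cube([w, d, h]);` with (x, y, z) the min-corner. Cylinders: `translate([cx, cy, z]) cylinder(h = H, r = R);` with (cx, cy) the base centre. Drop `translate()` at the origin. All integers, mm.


translate([527, 267, 0]) cylinder(h = 24, r = 164);
translate([527, 267, 24]) cylinder(h = 155, r = 37);
translate([527, 267, 179]) cylinder(h = 24, r = 164);


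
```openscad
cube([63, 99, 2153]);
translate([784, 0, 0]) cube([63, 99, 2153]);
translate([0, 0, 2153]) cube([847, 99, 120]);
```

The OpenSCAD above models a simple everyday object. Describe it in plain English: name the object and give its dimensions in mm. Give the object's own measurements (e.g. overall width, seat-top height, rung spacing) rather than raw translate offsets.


A door frame. The clear opening is 721 mm wide and 2153 mm high. Two 63 mm wide jambs, 99 mm deep, stand either side of the opening from the floor to the top of the opening. A 120 mm thick head sits across the top of both jambs, spanning the full outside width of the frame.


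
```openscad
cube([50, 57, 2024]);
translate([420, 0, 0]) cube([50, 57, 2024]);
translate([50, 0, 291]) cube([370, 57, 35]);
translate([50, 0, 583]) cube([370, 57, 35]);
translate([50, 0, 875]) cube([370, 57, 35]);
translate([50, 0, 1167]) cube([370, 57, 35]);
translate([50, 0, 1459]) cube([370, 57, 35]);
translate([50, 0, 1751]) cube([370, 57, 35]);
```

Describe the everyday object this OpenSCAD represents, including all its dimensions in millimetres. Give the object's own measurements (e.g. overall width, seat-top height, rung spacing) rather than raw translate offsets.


A straight ladder. Two 50×57 mm vertical rails, 2024 mm tall, stand 470 mm apart (outside-to-outside) with their front faces coplanar on the −y side. 6 rungs, each 57 mm deep and 35 mm tall, span between the inner faces of the rails, front faces flush with the rails. The lowest rung's underside is at z = 291 mm and rungs are spaced 292 mm apart (underside to underside).


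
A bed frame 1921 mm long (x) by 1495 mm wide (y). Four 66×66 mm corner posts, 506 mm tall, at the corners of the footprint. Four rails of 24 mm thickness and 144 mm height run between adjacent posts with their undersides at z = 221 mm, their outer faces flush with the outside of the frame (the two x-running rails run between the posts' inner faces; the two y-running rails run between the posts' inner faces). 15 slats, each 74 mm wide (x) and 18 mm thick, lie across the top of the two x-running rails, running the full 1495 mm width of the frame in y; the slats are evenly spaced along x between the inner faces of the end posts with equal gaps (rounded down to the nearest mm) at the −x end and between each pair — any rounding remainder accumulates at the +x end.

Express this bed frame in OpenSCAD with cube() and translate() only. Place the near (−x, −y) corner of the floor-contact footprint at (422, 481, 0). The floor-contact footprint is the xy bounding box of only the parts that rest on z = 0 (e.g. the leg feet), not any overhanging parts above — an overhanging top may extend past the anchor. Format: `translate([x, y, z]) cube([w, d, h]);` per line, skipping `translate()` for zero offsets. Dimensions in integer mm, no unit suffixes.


translate([422, 481, 0]) cube([66, 66, 506]);
translate([422, 1910, 0]) cube([66, 66, 506]);
translate([2277, 481, 0]) cube([66, 66, 506]);
translate([2277, 1910, 0]) cube([66, 66, 506]);
translate([488, 481, 221]) cube([1789, 24, 144]);
translate([488, 1952, 221]) cube([1789, 24, 144]);
translate([422, 547, 221]) cube([24, 1363, 144]);
translate([2319, 547, 221]) cube([24, 1363, 144]);
translate([530, 481, 365]) cube([74, 1495, 18]);
translate([646, 481, 365]) cube([74, 1495, 18]);
translate([762, 481, 365]) cube([74, 1495, 18]);
translate([878, 481, 365]) cube([74, 1495, 18]);
translate([994, 481, 365]) cube([74, 1495, 18]);
translate([1110, 481, 365]) cube([74, 1495, 18]);
translate([1226, 481, 365]) cube([74, 1495, 18]);
translate([1342, 481, 365]) cube([74, 1495, 18]);
translate([1458, 481, 365]) cube([74, 1495, 18]);
translate([1574, 481, 365]) cube([74, 1495, 18]);
translate([1690, 481, 365]) cube([74, 1495, 18]);
translate([1806, 481, 365]) cube([74, 1495, 18]);
translate([1922, 481, 365]) cube([74, 1495, 18]);
translate([2038, 481, 365]) cube([74, 1495, 18]);
translate([2154, 481, 365]) cube([74, 1495, 18]);


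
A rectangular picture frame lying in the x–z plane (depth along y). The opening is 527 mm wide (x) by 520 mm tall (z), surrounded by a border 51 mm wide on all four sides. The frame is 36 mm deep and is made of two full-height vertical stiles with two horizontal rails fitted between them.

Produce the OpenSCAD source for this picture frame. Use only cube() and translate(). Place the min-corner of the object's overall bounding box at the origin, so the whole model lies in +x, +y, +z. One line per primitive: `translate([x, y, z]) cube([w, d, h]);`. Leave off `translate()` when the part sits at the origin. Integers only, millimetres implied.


cube([51, 36, 622]);
translate([578, 0, 0]) cube([51, 36, 622]);
translate([51, 0, 0]) cube([527, 36, 51]);
translate([51, 0, 571]) cube([527, 36, 51]);


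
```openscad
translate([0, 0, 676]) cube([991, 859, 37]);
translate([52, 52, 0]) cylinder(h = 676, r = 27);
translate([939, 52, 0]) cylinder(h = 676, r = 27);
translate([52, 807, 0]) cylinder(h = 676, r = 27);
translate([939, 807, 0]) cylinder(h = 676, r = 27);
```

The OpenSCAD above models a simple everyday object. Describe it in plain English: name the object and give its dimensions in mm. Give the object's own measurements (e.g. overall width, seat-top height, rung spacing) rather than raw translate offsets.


A rectangular dining table. The top is 991×859×37 mm with its upper surface at z = 713 mm. It stands on four round legs of 54 mm diameter, each leg's bounding box inset 25 mm from the nearest pair of top edges, running from the floor to the underside of the top.


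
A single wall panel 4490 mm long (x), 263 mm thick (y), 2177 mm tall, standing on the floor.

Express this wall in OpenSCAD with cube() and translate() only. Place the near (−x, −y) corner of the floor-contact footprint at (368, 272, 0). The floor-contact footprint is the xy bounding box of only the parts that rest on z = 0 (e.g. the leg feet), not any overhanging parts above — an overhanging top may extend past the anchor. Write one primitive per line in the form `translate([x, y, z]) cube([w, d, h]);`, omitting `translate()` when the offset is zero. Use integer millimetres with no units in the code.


translate([368, 272, 0]) cube([4490, 263, 2177]);


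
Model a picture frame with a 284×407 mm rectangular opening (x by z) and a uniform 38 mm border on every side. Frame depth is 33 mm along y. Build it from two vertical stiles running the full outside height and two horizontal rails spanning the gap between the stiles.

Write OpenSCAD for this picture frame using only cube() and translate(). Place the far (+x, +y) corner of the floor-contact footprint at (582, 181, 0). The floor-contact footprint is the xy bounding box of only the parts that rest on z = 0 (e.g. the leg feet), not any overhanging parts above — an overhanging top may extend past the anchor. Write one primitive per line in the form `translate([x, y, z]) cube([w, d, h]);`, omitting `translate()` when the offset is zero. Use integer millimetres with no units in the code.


translate([222, 148, 0]) cube([38, 33, 483]);
translate([544, 148, 0]) cube([38, 33, 483]);
translate([260, 148, 0]) cube([284, 33, 38]);
translate([260, 148, 445]) cube([284, 33, 38]);


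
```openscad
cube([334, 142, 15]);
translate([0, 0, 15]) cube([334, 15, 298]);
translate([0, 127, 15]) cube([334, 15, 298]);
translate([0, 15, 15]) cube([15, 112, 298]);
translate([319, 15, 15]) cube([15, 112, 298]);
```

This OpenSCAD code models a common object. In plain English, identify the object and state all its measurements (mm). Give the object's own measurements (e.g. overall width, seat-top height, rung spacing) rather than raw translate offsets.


An open-topped rectangular box: outside dimensions 334×142×313 mm, with a uniform wall and base thickness of 15 mm. The base is a full 334×142 slab on the floor; four walls sit on top of the base. The front and back walls (the −y and +y sides) span the full width; the two side walls fit between them.


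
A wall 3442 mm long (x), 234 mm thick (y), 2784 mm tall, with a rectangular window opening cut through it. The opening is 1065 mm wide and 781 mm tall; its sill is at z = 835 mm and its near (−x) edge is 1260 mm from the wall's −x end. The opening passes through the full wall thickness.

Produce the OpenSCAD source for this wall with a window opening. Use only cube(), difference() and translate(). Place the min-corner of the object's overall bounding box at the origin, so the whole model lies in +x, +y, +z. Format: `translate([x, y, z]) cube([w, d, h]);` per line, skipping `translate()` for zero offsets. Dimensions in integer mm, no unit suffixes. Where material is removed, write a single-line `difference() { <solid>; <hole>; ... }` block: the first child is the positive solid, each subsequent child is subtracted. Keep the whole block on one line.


difference() { cube([3442, 234, 2784]); translate([1260, 0, 835]) cube([1065, 234, 781]); }


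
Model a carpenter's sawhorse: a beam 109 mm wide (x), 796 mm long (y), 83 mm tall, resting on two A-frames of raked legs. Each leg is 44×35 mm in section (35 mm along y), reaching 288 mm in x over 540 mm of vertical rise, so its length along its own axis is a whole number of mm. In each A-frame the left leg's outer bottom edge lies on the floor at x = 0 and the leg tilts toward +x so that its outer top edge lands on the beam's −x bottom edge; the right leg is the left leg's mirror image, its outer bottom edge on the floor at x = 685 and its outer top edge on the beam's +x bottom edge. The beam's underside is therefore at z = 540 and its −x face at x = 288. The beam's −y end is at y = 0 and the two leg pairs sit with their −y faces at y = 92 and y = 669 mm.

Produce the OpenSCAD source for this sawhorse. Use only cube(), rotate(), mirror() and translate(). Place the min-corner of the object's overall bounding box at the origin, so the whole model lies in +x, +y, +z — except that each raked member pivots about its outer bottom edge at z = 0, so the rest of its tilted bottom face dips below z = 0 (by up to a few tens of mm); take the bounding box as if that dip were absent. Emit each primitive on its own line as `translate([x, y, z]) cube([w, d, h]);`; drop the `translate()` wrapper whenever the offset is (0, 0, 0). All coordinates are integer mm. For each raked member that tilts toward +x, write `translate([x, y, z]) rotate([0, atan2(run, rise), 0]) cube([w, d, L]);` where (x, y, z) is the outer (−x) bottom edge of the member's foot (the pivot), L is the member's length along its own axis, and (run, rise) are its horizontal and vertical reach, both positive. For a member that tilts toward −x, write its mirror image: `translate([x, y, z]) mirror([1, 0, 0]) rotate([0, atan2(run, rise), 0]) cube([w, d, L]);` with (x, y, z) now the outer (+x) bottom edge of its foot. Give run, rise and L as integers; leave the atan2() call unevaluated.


// leg length = √(288² + 540²) = 612
// right-leg outer foot x = 2·288 + 109 = 685
// beam min-corner = (288, 0, 540)
translate([288, 0, 540]) cube([109, 796, 83]);
translate([0, 92, 0]) rotate([0, atan2(288, 540), 0]) cube([44, 35, 612]);
translate([685, 92, 0]) mirror([1, 0, 0]) rotate([0, atan2(288, 540), 0]) cube([44, 35, 612]);
translate([0, 669, 0]) rotate([0, atan2(288, 540), 0]) cube([44, 35, 612]);
translate([685, 669, 0]) mirror([1, 0, 0]) rotate([0, atan2(288, 540), 0]) cube([44, 35, 612]);


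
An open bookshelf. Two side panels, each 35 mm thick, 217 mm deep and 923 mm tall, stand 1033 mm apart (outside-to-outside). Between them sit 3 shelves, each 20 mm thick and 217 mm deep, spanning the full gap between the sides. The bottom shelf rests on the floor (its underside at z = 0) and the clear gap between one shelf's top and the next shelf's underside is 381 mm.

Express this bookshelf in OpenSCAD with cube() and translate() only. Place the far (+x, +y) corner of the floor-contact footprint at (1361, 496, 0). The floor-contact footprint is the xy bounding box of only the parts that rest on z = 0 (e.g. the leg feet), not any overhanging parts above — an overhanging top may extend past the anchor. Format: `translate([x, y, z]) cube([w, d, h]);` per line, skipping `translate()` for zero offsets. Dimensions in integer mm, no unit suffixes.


translate([328, 279, 0]) cube([35, 217, 923]);
translate([1326, 279, 0]) cube([35, 217, 923]);
translate([363, 279, 0]) cube([963, 217, 20]);
translate([363, 279, 401]) cube([963, 217, 20]);
translate([363, 279, 802]) cube([963, 217, 20]);


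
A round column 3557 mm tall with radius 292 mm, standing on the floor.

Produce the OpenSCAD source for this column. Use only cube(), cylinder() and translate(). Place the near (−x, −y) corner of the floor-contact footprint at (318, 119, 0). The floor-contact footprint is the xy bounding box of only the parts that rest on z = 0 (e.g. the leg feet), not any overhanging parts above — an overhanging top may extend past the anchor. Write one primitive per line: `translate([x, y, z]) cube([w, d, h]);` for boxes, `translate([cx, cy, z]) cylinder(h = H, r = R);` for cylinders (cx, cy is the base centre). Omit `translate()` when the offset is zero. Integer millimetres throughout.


translate([610, 411, 0]) cylinder(h = 3557, r = 292);


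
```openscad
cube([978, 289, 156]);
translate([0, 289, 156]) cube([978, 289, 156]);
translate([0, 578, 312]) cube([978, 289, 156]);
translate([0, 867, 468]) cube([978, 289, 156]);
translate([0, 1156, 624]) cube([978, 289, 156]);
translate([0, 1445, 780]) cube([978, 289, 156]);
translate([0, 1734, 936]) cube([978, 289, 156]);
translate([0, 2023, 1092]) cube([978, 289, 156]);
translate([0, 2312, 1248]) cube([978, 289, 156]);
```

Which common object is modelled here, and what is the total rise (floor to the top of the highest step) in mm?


A staircase. The total rise is 1404 mm.

9 identical blocks, each offset up and back from the previous — a staircase. Each step is 156 mm tall and there are 9 of them, so the total rise is 9 × 156 = 1404 mm.


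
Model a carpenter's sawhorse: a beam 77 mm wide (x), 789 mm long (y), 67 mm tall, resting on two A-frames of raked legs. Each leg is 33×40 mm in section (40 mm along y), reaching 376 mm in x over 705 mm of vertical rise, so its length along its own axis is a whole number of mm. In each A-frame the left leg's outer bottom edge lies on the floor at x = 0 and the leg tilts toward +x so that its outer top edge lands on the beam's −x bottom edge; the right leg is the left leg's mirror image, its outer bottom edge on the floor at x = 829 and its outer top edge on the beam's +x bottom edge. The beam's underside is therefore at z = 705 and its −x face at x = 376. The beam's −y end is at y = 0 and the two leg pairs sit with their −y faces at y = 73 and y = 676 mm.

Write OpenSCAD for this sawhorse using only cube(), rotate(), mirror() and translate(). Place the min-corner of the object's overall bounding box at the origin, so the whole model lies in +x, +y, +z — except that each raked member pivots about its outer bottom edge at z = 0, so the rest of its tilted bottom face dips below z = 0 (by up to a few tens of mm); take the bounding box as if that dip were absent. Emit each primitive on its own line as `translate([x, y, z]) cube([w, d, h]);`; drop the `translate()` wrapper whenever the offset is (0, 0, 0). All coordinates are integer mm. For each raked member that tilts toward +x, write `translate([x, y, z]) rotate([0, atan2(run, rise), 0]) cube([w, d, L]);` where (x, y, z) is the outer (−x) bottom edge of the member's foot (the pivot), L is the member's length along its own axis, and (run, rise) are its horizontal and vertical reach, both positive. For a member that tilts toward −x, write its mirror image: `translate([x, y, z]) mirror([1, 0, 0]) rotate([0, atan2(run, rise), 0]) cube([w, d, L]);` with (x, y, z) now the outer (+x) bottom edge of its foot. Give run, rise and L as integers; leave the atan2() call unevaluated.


translate([376, 0, 705]) cube([77, 789, 67]);
translate([0, 73, 0]) rotate([0, atan2(376, 705), 0]) cube([33, 40, 799]);
translate([829, 73, 0]) mirror([1, 0, 0]) rotate([0, atan2(376, 705), 0]) cube([33, 40, 799]);
translate([0, 676, 0]) rotate([0, atan2(376, 705), 0]) cube([33, 40, 799]);
translate([829, 676, 0]) mirror([1, 0, 0]) rotate([0, atan2(376, 705), 0]) cube([33, 40, 799]);


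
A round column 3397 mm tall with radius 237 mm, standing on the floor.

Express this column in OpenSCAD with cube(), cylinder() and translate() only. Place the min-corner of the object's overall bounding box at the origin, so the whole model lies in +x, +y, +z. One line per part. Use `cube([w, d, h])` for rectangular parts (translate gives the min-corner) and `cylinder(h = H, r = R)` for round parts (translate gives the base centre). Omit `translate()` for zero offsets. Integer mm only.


translate([237, 237, 0]) cylinder(h = 3397, r = 237);


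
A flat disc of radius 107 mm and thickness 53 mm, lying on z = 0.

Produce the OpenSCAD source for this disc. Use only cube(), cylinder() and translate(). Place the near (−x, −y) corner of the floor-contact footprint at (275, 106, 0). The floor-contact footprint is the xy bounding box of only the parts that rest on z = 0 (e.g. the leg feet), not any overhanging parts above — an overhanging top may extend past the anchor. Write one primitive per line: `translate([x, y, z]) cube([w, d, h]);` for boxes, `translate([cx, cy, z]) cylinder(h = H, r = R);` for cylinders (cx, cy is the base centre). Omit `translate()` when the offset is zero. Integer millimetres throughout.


translate([382, 213, 0]) cylinder(h = 53, r = 107);


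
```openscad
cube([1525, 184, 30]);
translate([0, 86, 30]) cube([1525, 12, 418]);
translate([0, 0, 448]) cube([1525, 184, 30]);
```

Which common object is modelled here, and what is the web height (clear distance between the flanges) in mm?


An I-beam. The web height is 418 mm.

Two wide flanges with a thin centred web — an I-beam. Overall 478 mm minus two 30 mm flanges gives a web of 478 − 2·30 = 418 mm.


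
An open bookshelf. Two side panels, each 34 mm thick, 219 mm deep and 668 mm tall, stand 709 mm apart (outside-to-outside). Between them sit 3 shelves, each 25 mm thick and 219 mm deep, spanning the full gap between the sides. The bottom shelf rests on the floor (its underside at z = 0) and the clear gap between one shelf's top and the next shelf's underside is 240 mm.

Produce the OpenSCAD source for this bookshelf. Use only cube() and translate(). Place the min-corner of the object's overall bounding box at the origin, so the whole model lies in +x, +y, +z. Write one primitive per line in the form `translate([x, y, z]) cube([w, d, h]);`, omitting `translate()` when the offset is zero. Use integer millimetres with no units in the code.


cube([34, 219, 668]);
translate([675, 0, 0]) cube([34, 219, 668]);
translate([34, 0, 0]) cube([641, 219, 25]);
translate([34, 0, 265]) cube([641, 219, 25]);
translate([34, 0, 530]) cube([641, 219, 25]);


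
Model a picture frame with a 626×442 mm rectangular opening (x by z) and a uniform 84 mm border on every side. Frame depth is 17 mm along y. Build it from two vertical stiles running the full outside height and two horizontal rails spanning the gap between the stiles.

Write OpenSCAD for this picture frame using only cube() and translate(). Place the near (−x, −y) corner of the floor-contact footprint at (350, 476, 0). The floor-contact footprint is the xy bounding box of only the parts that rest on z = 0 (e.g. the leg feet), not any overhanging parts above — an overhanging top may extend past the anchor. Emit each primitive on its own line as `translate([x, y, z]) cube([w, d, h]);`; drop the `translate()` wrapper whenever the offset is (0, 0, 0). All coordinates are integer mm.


translate([350, 476, 0]) cube([84, 17, 610]);
translate([1060, 476, 0]) cube([84, 17, 610]);
translate([434, 476, 0]) cube([626, 17, 84]);
translate([434, 476, 526]) cube([626, 17, 84]);


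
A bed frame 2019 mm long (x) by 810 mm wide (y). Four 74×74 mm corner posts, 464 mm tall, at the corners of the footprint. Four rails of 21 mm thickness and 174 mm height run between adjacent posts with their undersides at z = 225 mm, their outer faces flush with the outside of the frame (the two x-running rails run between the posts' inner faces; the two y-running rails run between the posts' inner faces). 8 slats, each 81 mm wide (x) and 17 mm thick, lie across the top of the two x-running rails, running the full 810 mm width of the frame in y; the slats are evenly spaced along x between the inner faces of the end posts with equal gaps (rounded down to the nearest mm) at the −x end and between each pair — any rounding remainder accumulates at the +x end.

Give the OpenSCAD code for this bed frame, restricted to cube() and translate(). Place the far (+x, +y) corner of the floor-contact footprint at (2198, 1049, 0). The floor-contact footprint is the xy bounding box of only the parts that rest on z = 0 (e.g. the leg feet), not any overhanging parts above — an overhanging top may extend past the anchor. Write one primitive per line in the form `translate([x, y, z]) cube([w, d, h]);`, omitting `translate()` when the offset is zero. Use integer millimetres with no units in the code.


// slat z = rail_z + rail_h = 225 + 174 = 399
// slat gap = ⌊(1871 − 8·81) / 9⌋ = 135
translate([179, 239, 0]) cube([74, 74, 464]);
translate([179, 975, 0]) cube([74, 74, 464]);
translate([2124, 239, 0]) cube([74, 74, 464]);
translate([2124, 975, 0]) cube([74, 74, 464]);
translate([253, 239, 225]) cube([1871, 21, 174]);
translate([253, 1028, 225]) cube([1871, 21, 174]);
translate([179, 313, 225]) cube([21, 662, 174]);
translate([2177, 313, 225]) cube([21, 662, 174]);
translate([388, 239, 399]) cube([81, 810, 17]);
translate([604, 239, 399]) cube([81, 810, 17]);
translate([820, 239, 399]) cube([81, 810, 17]);
translate([1036, 239, 399]) cube([81, 810, 17]);
translate([1252, 239, 399]) cube([81, 810, 17]);
translate([1468, 239, 399]) cube([81, 810, 17]);
translate([1684, 239, 399]) cube([81, 810, 17]);
translate([1900, 239, 399]) cube([81, 810, 17]);
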